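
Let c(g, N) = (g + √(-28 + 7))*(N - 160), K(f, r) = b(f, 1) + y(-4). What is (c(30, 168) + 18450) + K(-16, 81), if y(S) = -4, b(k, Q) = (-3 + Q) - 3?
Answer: 18681 + 8*I*√21 ≈ 18681.0 + 36.661*I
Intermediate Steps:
b(k, Q) = -6 + Q
K(f, r) = -9 (K(f, r) = (-6 + 1) - 4 = -5 - 4 = -9)
c(g, N) = (-160 + N)*(g + I*√21) (c(g, N) = (g + √(-21))*(-160 + N) = (g + I*√21)*(-160 + N) = (-160 + N)*(g + I*√21))
(c(30, 168) + 18450) + K(-16, 81) = ((-160*30 + 168*30 - 160*I*√21 + I*168*√21) + 18450) - 9 = ((-4800 + 5040 - 160*I*√21 + 168*I*√21) + 18450) - 9 = ((240 + 8*I*√21) + 18450) - 9 = (18690 + 8*I*√21) - 9 = 18681 + 8*I*√21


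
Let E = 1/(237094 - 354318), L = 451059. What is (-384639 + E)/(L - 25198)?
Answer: -45088922137/49921129864 ≈ -0.90320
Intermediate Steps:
E = -1/117224 (E = 1/(-117224) = -1/117224 ≈ -8.5307e-6)
(-384639 + E)/(L - 25198) = (-384639 - 1/117224)/(451059 - 25198) = -45088922137/117224/425861 = -45088922137/117224*1/425861 = -45088922137/49921129864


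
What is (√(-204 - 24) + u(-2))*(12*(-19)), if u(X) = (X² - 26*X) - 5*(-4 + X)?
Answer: -19608 - 456*I*√57 ≈ -19608.0 - 3442.7*I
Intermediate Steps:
u(X) = 20 + X² - 31*X (u(X) = (X² - 26*X) + (20 - 5*X) = 20 + X² - 31*X)
(√(-204 - 24) + u(-2))*(12*(-19)) = (√(-204 - 24) + (20 + (-2)² - 31*(-2)))*(12*(-19)) = (√(-228) + (20 + 4 + 62))*(-228) = (2*I*√57 + 86)*(-228) = (86 + 2*I*√57)*(-228) = -19608 - 456*I*√57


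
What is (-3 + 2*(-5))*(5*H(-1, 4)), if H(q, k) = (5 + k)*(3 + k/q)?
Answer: 585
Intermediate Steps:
H(q, k) = (3 + k/q)*(5 + k)
(-3 + 2*(-5))*(5*H(-1, 4)) = (-3 + 2*(-5))*(5*((4**2 + 5*4 + 3*(-1)*(5 + 4))/(-1))) = (-3 - 10)*(5*(-(16 + 20 + 3*(-1)*9))) = -65*(-(16 + 20 - 27)) = -65*(-1*9) = -65*(-9) = -13*(-45) = 585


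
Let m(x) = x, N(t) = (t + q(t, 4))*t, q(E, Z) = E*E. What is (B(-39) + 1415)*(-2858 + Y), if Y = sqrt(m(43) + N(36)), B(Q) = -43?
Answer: -3921176 + 1372*sqrt(47995) ≈ -3.6206e+6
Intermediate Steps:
q(E, Z) = E**2
N(t) = t*(t + t**2) (N(t) = (t + t**2)*t = t*(t + t**2))
Y = sqrt(47995) (Y = sqrt(43 + 36**2*(1 + 36)) = sqrt(43 + 1296*37) = sqrt(43 + 47952) = sqrt(47995) ≈ 219.08)
(B(-39) + 1415)*(-2858 + Y) = (-43 + 1415)*(-2858 + sqrt(47995)) = 1372*(-2858 + sqrt(47995)) = -3921176 + 1372*sqrt(47995)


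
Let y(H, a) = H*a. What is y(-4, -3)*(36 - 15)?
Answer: 252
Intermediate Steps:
y(-4, -3)*(36 - 15) = (-4*(-3))*(36 - 15) = 12*21 = 252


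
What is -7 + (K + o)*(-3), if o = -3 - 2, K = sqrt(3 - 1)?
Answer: 8 - 3*sqrt(2) ≈ 3.7574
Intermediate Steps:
K = sqrt(2) ≈ 1.4142
o = -5
-7 + (K + o)*(-3) = -7 + (sqrt(2) - 5)*(-3) = -7 + (-5 + sqrt(2))*(-3) = -7 + (15 - 3*sqrt(2)) = 8 - 3*sqrt(2)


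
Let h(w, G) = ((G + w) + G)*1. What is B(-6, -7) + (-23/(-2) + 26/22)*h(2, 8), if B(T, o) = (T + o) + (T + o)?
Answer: 2225/11 ≈ 202.27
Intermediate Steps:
h(w, G) = w + 2*G (h(w, G) = (w + 2*G)*1 = w + 2*G)
B(T, o) = 2*T + 2*o
B(-6, -7) + (-23/(-2) + 26/22)*h(2, 8) = (2*(-6) + 2*(-7)) + (-23/(-2) + 26/22)*(2 + 2*8) = (-12 - 14) + (-23*(-1/2) + 26*(1/22))*(2 + 16) = -26 + (23/2 + 13/11)*18 = -26 + (279/22)*18 = -26 + 2511/11 = 2225/11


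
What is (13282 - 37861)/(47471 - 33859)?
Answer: -24579/13612 ≈ -1.8057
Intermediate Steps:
(13282 - 37861)/(47471 - 33859) = -24579/13612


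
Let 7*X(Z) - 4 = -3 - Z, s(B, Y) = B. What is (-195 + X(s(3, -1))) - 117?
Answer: -2186/7 ≈ -312.29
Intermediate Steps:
X(Z) = ⅐ - Z/7 (X(Z) = 4/7 + (-3 - Z)/7 = 4/7 + (-3/7 - Z/7) = ⅐ - Z/7)
(-195 + X(s(3, -1))) - 117 = (-195 + (⅐ - ⅐*3)) - 117 = (-195 + (⅐ - 3/7)) - 117 = (-195 - 2/7) - 117 = -1367/7 - 117 = -2186/7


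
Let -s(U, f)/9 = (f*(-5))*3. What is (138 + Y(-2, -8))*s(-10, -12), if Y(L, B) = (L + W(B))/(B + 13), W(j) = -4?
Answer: -221616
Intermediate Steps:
s(U, f) = 135*f (s(U, f) = -9*f*(-5)*3 = -9*(-5*f)*3 = -(-135)*f = 135*f)
Y(L, B) = (-4 + L)/(13 + B) (Y(L, B) = (L - 4)/(B + 13) = (-4 + L)/(13 + B))
(138 + Y(-2, -8))*s(-10, -12) = (138 + (-4 - 2)/(13 - 8))*(135*(-12)) = (138 - 6/5)*(-1620) = (684/5)*(-1620) = -221616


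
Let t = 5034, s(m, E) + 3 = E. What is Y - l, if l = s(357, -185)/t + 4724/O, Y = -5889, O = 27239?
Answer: -403762485349/68560563 ≈ -5889.1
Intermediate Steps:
s(m, E) = -3 + E
l = 9329842/68560563 (l = (-3 - 185)/5034 + 4724/27239 = -188*1/5034 + 4724*(1/27239) = -94/2517 + 4724/27239 = 9329842/68560563 ≈ 0.13608)
Y - l = -5889 - 1*9329842/68560563 = -5889 - 9329842/68560563 = -403762485349/68560563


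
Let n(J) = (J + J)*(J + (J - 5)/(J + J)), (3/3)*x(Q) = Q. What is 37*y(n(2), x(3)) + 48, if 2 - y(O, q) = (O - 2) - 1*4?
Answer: 159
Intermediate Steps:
x(Q) = Q
n(J) = 2*J*(J + (-5 + J)/(2*J)) (n(J) = (2*J)*(J + (-5 + J)/((2*J))) = (2*J)*(J + (-5 + J)*(1/(2*J))) = (2*J)*(J + (-5 + J)/(2*J)) = 2*J*(J + (-5 + J)/(2*J)))
y(O, q) = 8 - O (y(O, q) = 2 - ((O - 2) - 1*4) = 2 - ((-2 + O) - 4) = 2 - (-6 + O) = 2 + (6 - O) = 8 - O)
37*y(n(2), x(3)) + 48 = 37*(8 - (-5 + 2 + 2*2²)) + 48 = 37*(8 - (-5 + 2 + 2*4)) + 48 = 37*(8 - (-5 + 2 + 8)) + 48 = 37*(8 - 1*5) + 48 = 37*(8 - 5) + 48 = 37*3 + 48 = 111 + 48 = 159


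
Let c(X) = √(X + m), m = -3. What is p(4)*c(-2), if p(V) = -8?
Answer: -8*I*√5 ≈ -17.889*I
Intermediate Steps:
c(X) = √(-3 + X) (c(X) = √(X - 3) = √(-3 + X))
p(4)*c(-2) = -8*√(-3 - 2) = -8*I*√5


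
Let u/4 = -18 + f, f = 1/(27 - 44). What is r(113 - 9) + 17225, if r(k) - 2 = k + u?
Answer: 293399/17 ≈ 17259.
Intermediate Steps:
f = -1/17 (f = 1/(-17) = -1/17 ≈ -0.058824)
u = -1228/17 (u = 4*(-18 - 1/17) = 4*(-307/17) = -1228/17 ≈ -72.235)
r(k) = -1194/17 + k (r(k) = 2 + (k - 1228/17) = 2 + (-1228/17 + k) = -1194/17 + k)
r(113 - 9) + 17225 = (-1194/17 + (113 - 9)) + 17225 = (-1194/17 + 104) + 17225 = 574/17 + 17225 = 293399/17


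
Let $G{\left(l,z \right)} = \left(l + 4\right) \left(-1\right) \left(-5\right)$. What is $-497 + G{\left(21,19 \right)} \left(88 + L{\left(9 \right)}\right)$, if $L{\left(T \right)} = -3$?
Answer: $10128$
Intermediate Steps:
$G{\left(l,z \right)} = 20 + 5 l$ ($G{\left(l,z \right)} = \left(4 + l\right) \left(-1\right) \left(-5\right) = \left(-4 - l\right) \left(-5\right) = 20 + 5 l$)
$-497 + G{\left(21,19 \right)} \left(88 + L{\left(9 \right)}\right) = -497 + \left(20 + 5 \cdot 21\right) \left(88 - 3\right) = -497 + \left(20 + 105\right) 85 = -497 + 125 \cdot 85 = -497 + 10625 = 10128$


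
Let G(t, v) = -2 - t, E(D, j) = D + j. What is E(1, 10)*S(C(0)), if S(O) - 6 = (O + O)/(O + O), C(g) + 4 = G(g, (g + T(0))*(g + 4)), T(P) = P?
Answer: 77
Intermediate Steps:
C(g) = -6 - g (C(g) = -4 + (-2 - g) = -6 - g)
S(O) = 7 (S(O) = 6 + (O + O)/(O + O) = 6 + (2*O)/((2*O)) = 6 + (2*O)*(1/(2*O)) = 6 + 1 = 7)
E(1, 10)*S(C(0)) = (1 + 10)*7 = 11*7 = 77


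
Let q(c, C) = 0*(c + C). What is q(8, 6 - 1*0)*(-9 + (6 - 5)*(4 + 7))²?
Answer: 0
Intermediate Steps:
q(c, C) = 0 (q(c, C) = 0*(C + c) = 0)
q(8, 6 - 1*0)*(-9 + (6 - 5)*(4 + 7))² = 0*(-9 + (6 - 5)*(4 + 7))² = 0*(-9 + 1*11)² = 0*(-9 + 11)² = 0*2² = 0*4 = 0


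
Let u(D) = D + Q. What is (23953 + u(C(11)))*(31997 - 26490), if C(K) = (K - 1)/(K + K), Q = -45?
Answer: 1448302451/11 ≈ 1.3166e+8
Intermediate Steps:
C(K) = (-1 + K)/(2*K) (C(K) = (-1 + K)/((2*K)) = (-1 + K)*(1/(2*K)) = (-1 + K)/(2*K))
u(D) = -45 + D (u(D) = D - 45 = -45 + D)
(23953 + u(C(11)))*(31997 - 26490) = (23953 + (-45 + (½)*(-1 + 11)/11))*(31997 - 26490) = (23953 + (-45 + (½)*(1/11)*10))*5507 = (23953 + (-45 + 5/11))*5507 = (23953 - 490/11)*5507 = (262993/11)*5507 = 1448302451/11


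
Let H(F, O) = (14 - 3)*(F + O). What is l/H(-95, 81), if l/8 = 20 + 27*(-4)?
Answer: 32/7 ≈ 4.5714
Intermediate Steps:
H(F, O) = 11*F + 11*O (H(F, O) = 11*(F + O) = 11*F + 11*O)
l = -704 (l = 8*(20 + 27*(-4)) = 8*(20 - 108) = 8*(-88) = -704)
l/H(-95, 81) = -704/(11*(-95) + 11*81) = -704/(-1045 + 891) = -704/(-154) = -704*(-1/154) = 32/7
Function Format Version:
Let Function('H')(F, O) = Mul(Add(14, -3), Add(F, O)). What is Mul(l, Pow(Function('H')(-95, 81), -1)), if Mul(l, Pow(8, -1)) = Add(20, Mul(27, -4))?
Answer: Rational(32, 7) ≈ 4.5714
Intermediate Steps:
Function('H')(F, O) = Add(Mul(11, F), Mul(11, O)) (Function('H')(F, O) = Mul(11, Add(F, O)) = Add(Mul(11, F), Mul(11, O)))
l = -704 (l = Mul(8, Add(20, Mul(27, -4))) = Mul(8, Add(20, -108)) = Mul(8, -88) = -704)
Mul(l, Pow(Function('H')(-95, 81), -1)) = Mul(-704, Pow(Add(Mul(11, -95), Mul(11, 81)), -1)) = Mul(-704, Pow(Add(-1045, 891), -1)) = Mul(-704, Pow(-154, -1)) = Mul(-704, Rational(-1, 154)) = Rational(32, 7)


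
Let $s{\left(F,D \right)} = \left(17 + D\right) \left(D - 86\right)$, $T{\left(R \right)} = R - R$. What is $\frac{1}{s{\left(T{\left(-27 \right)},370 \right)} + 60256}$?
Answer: $\frac{1}{170164} \approx 5.8767 \cdot 10^{-6}$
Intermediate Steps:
$T{\left(R \right)} = 0$
$s{\left(F,D \right)} = \left(-86 + D\right) \left(17 + D\right)$ ($s{\left(F,D \right)} = \left(17 + D\right) \left(-86 + D\right) = \left(-86 + D\right) \left(17 + D\right)$)
$\frac{1}{s{\left(T{\left(-27 \right)},370 \right)} + 60256} = \frac{1}{\left(-1462 + 370^{2} - 25530\right) + 60256} = \frac{1}{\left(-1462 + 136900 - 25530\right) + 60256} = \frac{1}{109908 + 60256} = \frac{1}{170164}$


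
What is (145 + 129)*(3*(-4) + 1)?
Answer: -3014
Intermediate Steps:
(145 + 129)*(3*(-4) + 1) = 274*(-12 + 1) = 274*(-11) = -3014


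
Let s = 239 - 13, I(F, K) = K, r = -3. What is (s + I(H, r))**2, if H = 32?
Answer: 49729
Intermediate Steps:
s = 226
(s + I(H, r))**2 = (226 - 3)**2 = 223**2 = 49729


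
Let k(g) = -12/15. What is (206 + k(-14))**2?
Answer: 1052676/25 ≈ 42107.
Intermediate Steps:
k(g) = -4/5 (k(g) = -12*1/15 = -4/5)
(206 + k(-14))**2 = (206 - 4/5)**2 = (1026/5)**2 = 1052676/25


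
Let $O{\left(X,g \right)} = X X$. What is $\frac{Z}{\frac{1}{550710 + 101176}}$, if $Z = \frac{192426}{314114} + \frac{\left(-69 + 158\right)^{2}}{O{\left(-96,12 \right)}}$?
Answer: $\frac{694502234022215}{723718656} \approx 9.5963 \cdot 10^{5}$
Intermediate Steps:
$O{\left(X,g \right)} = X^{2}$
$Z = \frac{2130747505}{1447437312}$ ($Z = \frac{192426}{314114} + \frac{\left(-69 + 158\right)^{2}}{\left(-96\right)^{2}} = 192426 \cdot \frac{1}{314114} + \frac{89^{2}}{9216} = \frac{96213}{157057} + 7921 \cdot \frac{1}{9216} = \frac{96213}{157057} + \frac{7921}{9216} = \frac{2130747505}{1447437312} \approx 1.4721$)
$\frac{Z}{\frac{1}{550710 + 101176}} = \frac{2130747505}{1447437312 \frac{1}{550710 + 101176}} = \frac{2130747505}{1447437312 \cdot \frac{1}{651886}} = \frac{2130747505 \frac{1}{\frac{1}{651886}}}{1447437312} = \frac{2130747505}{1447437312} \cdot 651886 = \frac{694502234022215}{723718656}$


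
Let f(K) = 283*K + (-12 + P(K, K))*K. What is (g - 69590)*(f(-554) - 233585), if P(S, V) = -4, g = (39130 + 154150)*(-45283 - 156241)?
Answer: 14859781552149930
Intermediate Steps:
g = -38950558720 (g = 193280*(-201524) = -38950558720)
f(K) = 267*K (f(K) = 283*K + (-12 - 4)*K = 283*K - 16*K = 267*K)
(g - 69590)*(f(-554) - 233585) = (-38950558720 - 69590)*(267*(-554) - 233585) = -38950628310*(-147918 - 233585) = -38950628310*(-381503) = 14859781552149930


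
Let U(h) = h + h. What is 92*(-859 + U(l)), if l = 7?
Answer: -77740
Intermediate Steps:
U(h) = 2*h
92*(-859 + U(l)) = 92*(-859 + 2*7) = 92*(-859 + 14) = 92*(-845) = -77740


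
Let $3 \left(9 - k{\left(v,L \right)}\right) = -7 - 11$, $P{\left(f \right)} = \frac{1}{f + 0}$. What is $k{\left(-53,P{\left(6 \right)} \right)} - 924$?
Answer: $-909$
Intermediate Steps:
$P{\left(f \right)} = \frac{1}{f}$
$k{\left(v,L \right)} = 15$ ($k{\left(v,L \right)} = 9 - \frac{-7 - 11}{3} = 9 - -6 = 9 + 6 = 15$)
$k{\left(-53,P{\left(6 \right)} \right)} - 924 = 15 - 924 = -909$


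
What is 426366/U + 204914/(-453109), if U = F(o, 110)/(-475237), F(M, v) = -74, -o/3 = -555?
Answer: 45905582614462621/16765033 ≈ 2.7382e+9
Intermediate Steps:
o = 1665 (o = -3*(-555) = 1665)
U = 74/475237 (U = -74/(-475237) = -74*(-1/475237) = 74/475237 ≈ 0.00015571)
426366/U + 204914/(-453109) = 426366/(74/475237) + 204914/(-453109) = 426366*(475237/74) + 204914*(-1/453109) = 101312449371/37 - 204914/453109 = 45905582614462621/16765033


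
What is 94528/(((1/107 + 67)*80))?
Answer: 316078/17925 ≈ 17.633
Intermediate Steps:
94528/(((1/107 + 67)*80)) = 94528/(((7170/107)*80)) = 94528/(573600/107) = 94528*(107/573600) = 316078/17925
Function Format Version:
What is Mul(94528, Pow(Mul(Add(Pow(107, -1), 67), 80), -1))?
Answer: Rational(316078, 17925) ≈ 17.633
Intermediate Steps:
Mul(94528, Pow(Mul(Add(Pow(107, -1), 67), 80), -1)) = Mul(94528, Pow(Mul(Add(Rational(1, 107), 67), 80), -1)) = Mul(94528, Pow(Mul(Rational(7170, 107), 80), -1)) = Mul(94528, Pow(Rational(573600, 107), -1)) = Mul(94528, Rational(107, 573600)) = Rational(316078, 17925)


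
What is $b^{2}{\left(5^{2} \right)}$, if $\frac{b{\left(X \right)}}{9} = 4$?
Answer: $1296$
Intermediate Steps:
$b{\left(X \right)} = 36$ ($b{\left(X \right)} = 9 \cdot 4 = 36$)
$b^{2}{\left(5^{2} \right)} = 36^{2} = 1296$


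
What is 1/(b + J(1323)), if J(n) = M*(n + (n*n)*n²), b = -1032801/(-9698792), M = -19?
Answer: -9698792/564560674710901454271 ≈ -1.7179e-14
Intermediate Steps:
b = 1032801/9698792 (b = -1032801*(-1/9698792) = 1032801/9698792 ≈ 0.10649)
J(n) = -19*n - 19*n⁴ (J(n) = -19*(n + (n*n)*n²) = -19*(n + n²*n²) = -19*(n + n⁴) = -19*n - 19*n⁴)
1/(b + J(1323)) = 1/(1032801/9698792 - 19*1323*(1 + 1323³)) = 1/(1032801/9698792 - 19*1323*(1 + 2315685267)) = 1/(1032801/9698792 - 19*1323*2315685268) = 1/(1032801/9698792 - 58209380581716) = 1/(-564560674710901454271/9698792) = -9698792/564560674710901454271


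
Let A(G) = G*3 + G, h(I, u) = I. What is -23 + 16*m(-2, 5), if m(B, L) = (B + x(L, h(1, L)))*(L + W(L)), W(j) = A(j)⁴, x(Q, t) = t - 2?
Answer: -7680263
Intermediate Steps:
x(Q, t) = -2 + t
A(G) = 4*G (A(G) = 3*G + G = 4*G)
W(j) = 256*j⁴ (W(j) = (4*j)⁴ = 256*j⁴)
m(B, L) = (-1 + B)*(L + 256*L⁴) (m(B, L) = (B + (-2 + 1))*(L + 256*L⁴) = (B - 1)*(L + 256*L⁴) = (-1 + B)*(L + 256*L⁴))
-23 + 16*m(-2, 5) = -23 + 16*(5*(-1 - 2 - 256*5³ + 256*(-2)*5³)) = -23 + 16*(5*(-1 - 2 - 256*125 + 256*(-2)*125)) = -23 + 16*(5*(-1 - 2 - 32000 - 64000)) = -23 + 16*(5*(-96003)) = -23 + 16*(-480015) = -23 - 7680240 = -7680263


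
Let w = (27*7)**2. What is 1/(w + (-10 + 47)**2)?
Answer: 1/37090 ≈ 2.6961e-5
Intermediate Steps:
w = 35721 (w = 189**2 = 35721)
1/(w + (-10 + 47)**2) = 1/(35721 + (-10 + 47)**2) = 1/(35721 + 37**2) = 1/(35721 + 1369) = 1/37090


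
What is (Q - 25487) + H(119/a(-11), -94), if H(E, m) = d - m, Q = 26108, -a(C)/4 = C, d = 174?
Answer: 889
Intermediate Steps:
a(C) = -4*C
H(E, m) = 174 - m
(Q - 25487) + H(119/a(-11), -94) = (26108 - 25487) + (174 - 1*(-94)) = 621 + (174 + 94) = 621 + 268 = 889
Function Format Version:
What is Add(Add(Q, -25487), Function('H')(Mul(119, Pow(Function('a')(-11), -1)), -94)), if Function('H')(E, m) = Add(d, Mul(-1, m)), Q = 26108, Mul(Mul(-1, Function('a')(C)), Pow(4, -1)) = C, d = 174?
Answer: 889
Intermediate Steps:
Function('a')(C) = Mul(-4, C)
Function('H')(E, m) = Add(174, Mul(-1, m))
Add(Add(Q, -25487), Function('H')(Mul(119, Pow(Function('a')(-11), -1)), -94)) = Add(Add(26108, -25487), Add(174, Mul(-1, -94))) = Add(621, Add(174, 94)) = Add(621, 268) = 889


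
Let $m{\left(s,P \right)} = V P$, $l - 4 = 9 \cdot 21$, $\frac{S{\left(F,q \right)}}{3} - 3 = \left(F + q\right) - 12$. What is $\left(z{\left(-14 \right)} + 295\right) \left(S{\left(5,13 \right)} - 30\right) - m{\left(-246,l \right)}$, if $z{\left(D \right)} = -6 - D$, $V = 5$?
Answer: $-1874$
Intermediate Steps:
$S{\left(F,q \right)} = -27 + 3 F + 3 q$ ($S{\left(F,q \right)} = 9 + 3 \left(\left(F + q\right) - 12\right) = 9 + 3 \left(-12 + F + q\right) = 9 + \left(-36 + 3 F + 3 q\right) = -27 + 3 F + 3 q$)
$l = 193$ ($l = 4 + 9 \cdot 21 = 4 + 189 = 193$)
$m{\left(s,P \right)} = 5 P$
$\left(z{\left(-14 \right)} + 295\right) \left(S{\left(5,13 \right)} - 30\right) - m{\left(-246,l \right)} = \left(\left(-6 - -14\right) + 295\right) \left(\left(-27 + 3 \cdot 5 + 3 \cdot 13\right) - 30\right) - 5 \cdot 193 = \left(\left(-6 + 14\right) + 295\right) \left(\left(-27 + 15 + 39\right) - 30\right) - 965 = \left(8 + 295\right) \left(27 - 30\right) - 965 = 303 \left(-3\right) - 965 = -909 - 965 = -1874$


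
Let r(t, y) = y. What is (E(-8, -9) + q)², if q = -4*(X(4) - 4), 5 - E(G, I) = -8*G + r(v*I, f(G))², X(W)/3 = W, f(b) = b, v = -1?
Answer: 24025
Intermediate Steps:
X(W) = 3*W
E(G, I) = 5 - G² + 8*G (E(G, I) = 5 - (-8*G + G²) = 5 - (G² - 8*G) = 5 + (-G² + 8*G) = 5 - G² + 8*G)
q = -32 (q = -4*(3*4 - 4) = -4*(12 - 4) = -4*8 = -32)
(E(-8, -9) + q)² = ((5 - 1*(-8)² + 8*(-8)) - 32)² = ((5 - 1*64 - 64) - 32)² = ((5 - 64 - 64) - 32)² = (-123 - 32)² = (-155)² = 24025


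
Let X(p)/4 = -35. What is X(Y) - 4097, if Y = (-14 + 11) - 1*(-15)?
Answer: -4237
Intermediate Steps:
Y = 12 (Y = -3 + 15 = 12)
X(p) = -140 (X(p) = 4*(-35) = -140)
X(Y) - 4097 = -140 - 4097 = -4237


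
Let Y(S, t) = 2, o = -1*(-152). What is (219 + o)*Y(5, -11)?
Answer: 742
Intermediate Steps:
o = 152
(219 + o)*Y(5, -11) = (219 + 152)*2 = 371*2 = 742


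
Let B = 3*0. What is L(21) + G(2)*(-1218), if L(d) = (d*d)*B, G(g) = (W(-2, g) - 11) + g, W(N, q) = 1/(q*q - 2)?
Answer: 10353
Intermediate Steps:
W(N, q) = 1/(-2 + q²) (W(N, q) = 1/(q² - 2) = 1/(-2 + q²))
B = 0
G(g) = -11 + g + 1/(-2 + g²) (G(g) = (1/(-2 + g²) - 11) + g = (-11 + 1/(-2 + g²)) + g = -11 + g + 1/(-2 + g²))
L(d) = 0 (L(d) = (d*d)*0 = d²*0 = 0)
L(21) + G(2)*(-1218) = 0 + ((1 + (-11 + 2)*(-2 + 2²))/(-2 + 2²))*(-1218) = 0 + ((1 - 9*(-2 + 4))/(-2 + 4))*(-1218) = 0 + ((1 - 9*2)/2)*(-1218) = 0 + ((1 - 18)/2)*(-1218) = 0 + ((½)*(-17))*(-1218) = 0 - 17/2*(-1218) = 0 + 10353 = 10353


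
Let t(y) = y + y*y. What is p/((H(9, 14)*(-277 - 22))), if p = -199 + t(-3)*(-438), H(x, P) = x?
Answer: 2827/2691 ≈ 1.0505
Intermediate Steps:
t(y) = y + y²
p = -2827 (p = -199 - 3*(1 - 3)*(-438) = -199 - 3*(-2)*(-438) = -199 + 6*(-438) = -199 - 2628 = -2827)
p/((H(9, 14)*(-277 - 22))) = -2827*1/(9*(-277 - 22)) = -2827/(9*(-299)) = -2827/(-2691) = -2827*(-1/2691) = 2827/2691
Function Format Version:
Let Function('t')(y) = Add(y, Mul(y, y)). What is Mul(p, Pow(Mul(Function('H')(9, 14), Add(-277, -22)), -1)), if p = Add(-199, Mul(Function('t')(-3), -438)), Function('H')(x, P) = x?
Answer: Rational(2827, 2691) ≈ 1.0505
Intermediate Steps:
Function('t')(y) = Add(y, Pow(y, 2))
p = -2827 (p = Add(-199, Mul(Mul(-3, Add(1, -3)), -438)) = Add(-199, Mul(Mul(-3, -2), -438)) = Add(-199, Mul(6, -438)) = Add(-199, -2628) = -2827)
Mul(p, Pow(Mul(Function('H')(9, 14), Add(-277, -22)), -1)) = Mul(-2827, Pow(Mul(9, Add(-277, -22)), -1)) = Mul(-2827, Pow(Mul(9, -299), -1)) = Mul(-2827, Pow(-2691, -1)) = Mul(-2827, Rational(-1, 2691)) = Rational(2827, 2691)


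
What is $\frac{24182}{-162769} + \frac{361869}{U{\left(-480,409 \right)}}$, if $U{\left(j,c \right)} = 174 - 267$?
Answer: $- \frac{19634434729}{5045839} \approx -3891.2$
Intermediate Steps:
$U{\left(j,c \right)} = -93$
$\frac{24182}{-162769} + \frac{361869}{U{\left(-480,409 \right)}} = \frac{24182}{-162769} + \frac{361869}{-93} = 24182 \left(- \frac{1}{162769}\right) + 361869 \left(- \frac{1}{93}\right) = - \frac{24182}{162769} - \frac{120623}{31} = - \frac{19634434729}{5045839}$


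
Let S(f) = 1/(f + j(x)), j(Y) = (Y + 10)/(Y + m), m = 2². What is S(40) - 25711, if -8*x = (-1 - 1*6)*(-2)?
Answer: -3368138/131 ≈ -25711.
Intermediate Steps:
m = 4
x = -7/4 (x = -(-1 - 1*6)*(-2)/8 = -(-1 - 6)*(-2)/8 = -(-7)*(-2)/8 = -⅛*14 = -7/4 ≈ -1.7500)
j(Y) = (10 + Y)/(4 + Y) (j(Y) = (Y + 10)/(Y + 4) = (10 + Y)/(4 + Y))
S(f) = 1/(11/3 + f) (S(f) = 1/(f + (10 - 7/4)/(4 - 7/4)) = 1/(f + (33/4)/(9/4)) = 1/(f + (4/9)*(33/4)) = 1/(f + 11/3) = 1/(11/3 + f))
S(40) - 25711 = 3/(11 + 3*40) - 25711 = 3/(11 + 120) - 25711 = 3/131 - 25711 = -3368138/131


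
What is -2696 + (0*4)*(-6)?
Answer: -2696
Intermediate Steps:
-2696 + (0*4)*(-6) = -2696 + 0*(-6) = -2696 + 0 = -2696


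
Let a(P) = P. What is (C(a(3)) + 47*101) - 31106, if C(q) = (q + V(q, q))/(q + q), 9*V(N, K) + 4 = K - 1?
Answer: -1423361/54 ≈ -26359.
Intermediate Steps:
V(N, K) = -5/9 + K/9 (V(N, K) = -4/9 + (K - 1)/9 = -4/9 + (-1 + K)/9 = -4/9 + (-⅑ + K/9) = -5/9 + K/9)
C(q) = (-5/9 + 10*q/9)/(2*q) (C(q) = (q + (-5/9 + q/9))/(q + q) = (-5/9 + 10*q/9)/((2*q)) = (-5/9 + 10*q/9)*(1/(2*q)) = (-5/9 + 10*q/9)/(2*q))
(C(a(3)) + 47*101) - 31106 = ((5/18)*(-1 + 2*3)/3 + 47*101) - 31106 = ((5/18)*(⅓)*(-1 + 6) + 4747) - 31106 = ((5/18)*(⅓)*5 + 4747) - 31106 = (25/54 + 4747) - 31106 = 256363/54 - 31106 = -1423361/54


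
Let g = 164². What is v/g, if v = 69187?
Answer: 69187/26896 ≈ 2.5724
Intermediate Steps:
g = 26896
v/g = 69187/26896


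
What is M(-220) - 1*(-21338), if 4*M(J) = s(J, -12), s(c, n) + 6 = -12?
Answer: 42667/2 ≈ 21334.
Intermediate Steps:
s(c, n) = -18 (s(c, n) = -6 - 12 = -18)
M(J) = -9/2 (M(J) = (1/4)*(-18) = -9/2)
M(-220) - 1*(-21338) = -9/2 - 1*(-21338) = -9/2 + 21338 = 42667/2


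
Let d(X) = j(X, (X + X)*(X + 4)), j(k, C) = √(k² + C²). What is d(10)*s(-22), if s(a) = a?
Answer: -220*√785 ≈ -6163.9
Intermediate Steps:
j(k, C) = √(C² + k²)
d(X) = √(X² + 4*X²*(4 + X)²) (d(X) = √(((X + X)*(X + 4))² + X²) = √(((2*X)*(4 + X))² + X²) = √((2*X*(4 + X))² + X²) = √(4*X²*(4 + X)² + X²) = √(X² + 4*X²*(4 + X)²))
d(10)*s(-22) = √(10²*(1 + 4*(4 + 10)²))*(-22) = √(100*(1 + 4*14²))*(-22) = √(100*(1 + 4*196))*(-22) = √(100*(1 + 784))*(-22) = √(100*785)*(-22) = √78500*(-22) = (10*√785)*(-22) = -220*√785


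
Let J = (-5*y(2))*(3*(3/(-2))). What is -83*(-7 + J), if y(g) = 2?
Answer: -3154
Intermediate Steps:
J = 45 (J = (-5*2)*(3*(3/(-2))) = -30*3*(-1/2) = -30*(-3)/2 = -10*(-9/2) = 45)
-83*(-7 + J) = -83*(-7 + 45) = -83*38 = -3154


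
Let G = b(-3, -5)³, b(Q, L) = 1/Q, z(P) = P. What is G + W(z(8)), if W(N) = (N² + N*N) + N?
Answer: 3671/27 ≈ 135.96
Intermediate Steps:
W(N) = N + 2*N² (W(N) = (N² + N²) + N = 2*N² + N = N + 2*N²)
G = -1/27 (G = (1/(-3))³ = (-⅓)³ = -1/27 ≈ -0.037037)
G + W(z(8)) = -1/27 + 8*(1 + 2*8) = -1/27 + 8*(1 + 16) = -1/27 + 8*17 = -1/27 + 136 = 3671/27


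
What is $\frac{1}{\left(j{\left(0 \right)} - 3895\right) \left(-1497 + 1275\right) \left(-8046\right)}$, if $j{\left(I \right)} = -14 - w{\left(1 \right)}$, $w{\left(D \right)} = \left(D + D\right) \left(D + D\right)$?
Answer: $- \frac{1}{6989447556} \approx -1.4307 \cdot 10^{-10}$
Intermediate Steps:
$w{\left(D \right)} = 4 D^{2}$ ($w{\left(D \right)} = 2 D 2 D = 4 D^{2}$)
$j{\left(I \right)} = -18$ ($j{\left(I \right)} = -14 - 4 \cdot 1^{2} = -14 - 4 \cdot 1 = -14 - 4 = -18$)
$\frac{1}{\left(j{\left(0 \right)} - 3895\right) \left(-1497 + 1275\right) \left(-8046\right)} = \frac{1}{\left(-18 - 3895\right) \left(-1497 + 1275\right) \left(-8046\right)} = \frac{1}{\left(-3913\right) \left(-222\right)} \left(- \frac{1}{8046}\right) = \frac{1}{868686} \left(- \frac{1}{8046}\right) = - \frac{1}{6989447556}$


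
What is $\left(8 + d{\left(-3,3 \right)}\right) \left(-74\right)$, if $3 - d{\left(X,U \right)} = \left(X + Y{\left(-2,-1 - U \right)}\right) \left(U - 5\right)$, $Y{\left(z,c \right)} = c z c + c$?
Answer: $4958$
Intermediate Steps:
$Y{\left(z,c \right)} = c + z c^{2}$ ($Y{\left(z,c \right)} = z c^{2} + c = c + z c^{2}$)
$d{\left(X,U \right)} = 3 - \left(-5 + U\right) \left(X + \left(-1 - U\right) \left(3 + 2 U\right)\right)$ ($d{\left(X,U \right)} = 3 - \left(X + \left(-1 - U\right) \left(1 + \left(-1 - U\right) \left(-2\right)\right)\right) \left(U - 5\right) = 3 - \left(X + \left(-1 - U\right) \left(1 + \left(2 + 2 U\right)\right)\right) \left(-5 + U\right) = 3 - \left(X + \left(-1 - U\right) \left(3 + 2 U\right)\right) \left(-5 + U\right) = 3 - \left(-5 + U\right) \left(X + \left(-1 - U\right) \left(3 + 2 U\right)\right)$)
$\left(8 + d{\left(-3,3 \right)}\right) \left(-74\right) = \left(8 - \left(93 - 54 - 9 + 45\right)\right) \left(-74\right) = \left(8 - 75\right) \left(-74\right) = \left(-67\right) \left(-74\right) = 4958$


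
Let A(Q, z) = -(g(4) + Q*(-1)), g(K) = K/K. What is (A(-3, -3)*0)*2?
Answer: 0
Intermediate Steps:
g(K) = 1
A(Q, z) = -1 + Q (A(Q, z) = -(1 + Q*(-1)) = -(1 - Q) = -1 + Q)
(A(-3, -3)*0)*2 = ((-1 - 3)*0)*2 = -4*0*2 = 0*2 = 0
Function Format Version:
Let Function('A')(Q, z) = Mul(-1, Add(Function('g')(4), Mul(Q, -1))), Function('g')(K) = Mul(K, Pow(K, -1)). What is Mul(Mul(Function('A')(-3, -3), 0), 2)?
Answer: 0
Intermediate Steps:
Function('g')(K) = 1
Function('A')(Q, z) = Add(-1, Q) (Function('A')(Q, z) = Mul(-1, Add(1, Mul(Q, -1))) = Mul(-1, Add(1, Mul(-1, Q))) = Add(-1, Q))
Mul(Mul(Function('A')(-3, -3), 0), 2) = Mul(Mul(Add(-1, -3), 0), 2) = Mul(Mul(-4, 0), 2) = Mul(0, 2) = 0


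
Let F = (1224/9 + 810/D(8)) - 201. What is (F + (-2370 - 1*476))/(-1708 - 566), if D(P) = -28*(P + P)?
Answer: 652469/509376 ≈ 1.2809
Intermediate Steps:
D(P) = -56*P
F = -14965/224 (F = (1224/9 + 810/((-56*8))) - 201 = (1224*(⅑) + 810/(-448)) - 201 = (136 + 810*(-1/448)) - 201 = (136 - 405/224) - 201 = 30059/224 - 201 = -14965/224 ≈ -66.808)
(F + (-2370 - 1*476))/(-1708 - 566) = (-14965/224 + (-2370 - 1*476))/(-1708 - 566) = (-14965/224 + (-2370 - 476))/(-2274) = (-14965/224 - 2846)*(-1/2274) = -652469/224*(-1/2274) = 652469/509376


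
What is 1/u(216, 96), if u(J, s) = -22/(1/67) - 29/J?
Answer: -216/318413 ≈ -0.00067836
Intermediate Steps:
u(J, s) = -1474 - 29/J (u(J, s) = -22/1/67 - 29/J = -22*67 - 29/J = -1474 - 29/J)
1/u(216, 96) = 1/(-1474 - 29/216) = 1/(-318413/216) = -216/318413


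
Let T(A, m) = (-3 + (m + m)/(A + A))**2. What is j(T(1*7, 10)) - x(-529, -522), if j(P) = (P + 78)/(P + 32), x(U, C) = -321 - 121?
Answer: 750481/1689 ≈ 444.33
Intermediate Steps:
x(U, C) = -442
T(A, m) = (-3 + m/A)**2 (T(A, m) = (-3 + (2*m)/((2*A)))**2 = (-3 + (2*m)*(1/(2*A)))**2 = (-3 + m/A)**2)
j(P) = (78 + P)/(32 + P)
j(T(1*7, 10)) - x(-529, -522) = (78 + (-1*10 + 3*(1*7))**2/(1*7)**2)/(32 + (-1*10 + 3*(1*7))**2/(1*7)**2) - 1*(-442) = (78 + (-10 + 3*7)**2/7**2)/(32 + (-10 + 3*7)**2/7**2) + 442 = (78 + (-10 + 21)**2/49)/(32 + (-10 + 21)**2/49) + 442 = (78 + (1/49)*11**2)/(32 + (1/49)*11**2) + 442 = (78 + (1/49)*121)/(32 + (1/49)*121) + 442 = (78 + 121/49)/(32 + 121/49) + 442 = (3943/49)/(1689/49) + 442 = (49/1689)*(3943/49) + 442 = 3943/1689 + 442 = 750481/1689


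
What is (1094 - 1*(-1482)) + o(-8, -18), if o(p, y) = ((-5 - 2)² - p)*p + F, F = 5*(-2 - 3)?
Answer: 2095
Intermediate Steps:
F = -25 (F = 5*(-5) = -25)
o(p, y) = -25 + p*(49 - p) (o(p, y) = ((-5 - 2)² - p)*p - 25 = ((-7)² - p)*p - 25 = (49 - p)*p - 25 = p*(49 - p) - 25 = -25 + p*(49 - p))
(1094 - 1*(-1482)) + o(-8, -18) = (1094 - 1*(-1482)) + (-25 - 1*(-8)² + 49*(-8)) = (1094 + 1482) + (-25 - 1*64 - 392) = 2576 + (-25 - 64 - 392) = 2576 - 481 = 2095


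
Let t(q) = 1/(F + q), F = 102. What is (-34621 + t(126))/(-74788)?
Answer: 7893587/17051664 ≈ 0.46292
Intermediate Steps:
t(q) = 1/(102 + q)
(-34621 + t(126))/(-74788) = (-34621 + 1/(102 + 126))/(-74788) = (-34621 + 1/228)*(-1/74788) = -7893587/228*(-1/74788) = 7893587/17051664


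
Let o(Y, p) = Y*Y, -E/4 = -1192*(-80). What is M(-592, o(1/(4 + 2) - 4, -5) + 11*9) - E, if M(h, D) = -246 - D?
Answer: 13718891/36 ≈ 3.8108e+5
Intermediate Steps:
E = -381440 (E = -(-4768)*(-80) = -4*95360 = -381440)
o(Y, p) = Y²
M(-592, o(1/(4 + 2) - 4, -5) + 11*9) - E = (-246 - ((1/(4 + 2) - 4)² + 11*9)) - 1*(-381440) = (-246 - ((1/6 - 4)² + 99)) + 381440 = (-246 - ((⅙ - 4)² + 99)) + 381440 = (-246 - ((-23/6)² + 99)) + 381440 = (-246 - (529/36 + 99)) + 381440 = (-246 - 1*4093/36) + 381440 = (-246 - 4093/36) + 381440 = -12949/36 + 381440 = 13718891/36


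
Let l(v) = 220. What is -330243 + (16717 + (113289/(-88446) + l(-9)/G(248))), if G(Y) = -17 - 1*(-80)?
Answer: -582328425545/1857366 ≈ -3.1352e+5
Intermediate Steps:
G(Y) = 63 (G(Y) = -17 + 80 = 63)
-330243 + (16717 + (113289/(-88446) + l(-9)/G(248))) = -330243 + (16717 + (113289/(-88446) + 220/63)) = -330243 + (16717 + (113289*(-1/88446) + 220*(1/63))) = -330243 + (16717 + (-37763/29482 + 220/63)) = -330243 + (16717 + 4106971/1857366) = -330243 + 31053694393/1857366 = -582328425545/1857366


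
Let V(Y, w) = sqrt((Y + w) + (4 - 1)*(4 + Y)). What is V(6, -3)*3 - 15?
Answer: -15 + 3*sqrt(33) ≈ 2.2337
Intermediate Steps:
V(Y, w) = sqrt(12 + w + 4*Y) (V(Y, w) = sqrt((Y + w) + 3*(4 + Y)) = sqrt((Y + w) + (12 + 3*Y)) = sqrt(12 + w + 4*Y))
V(6, -3)*3 - 15 = sqrt(12 - 3 + 4*6)*3 - 15 = sqrt(12 - 3 + 24)*3 - 15 = sqrt(33)*3 - 15 = 3*sqrt(33) - 15 = -15 + 3*sqrt(33)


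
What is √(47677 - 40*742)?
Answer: √17997 ≈ 134.15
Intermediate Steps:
√(47677 - 40*742) = √(47677 - 29680) = √17997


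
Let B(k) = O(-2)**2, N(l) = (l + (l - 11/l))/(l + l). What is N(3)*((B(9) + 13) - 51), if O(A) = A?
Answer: -119/9 ≈ -13.222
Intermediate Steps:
N(l) = (-11/l + 2*l)/(2*l) (N(l) = (-11/l + 2*l)/((2*l)) = (-11/l + 2*l)*(1/(2*l)) = (-11/l + 2*l)/(2*l))
B(k) = 4 (B(k) = (-2)**2 = 4)
N(3)*((B(9) + 13) - 51) = (1 - 11/2/3**2)*((4 + 13) - 51) = (1 - 11/2*1/9)*(17 - 51) = (1 - 11/18)*(-34) = (7/18)*(-34) = -119/9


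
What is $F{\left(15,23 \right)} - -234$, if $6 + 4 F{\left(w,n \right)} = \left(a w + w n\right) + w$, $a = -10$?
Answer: $285$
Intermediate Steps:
$F{\left(w,n \right)} = - \frac{3}{2} - \frac{9 w}{4} + \frac{n w}{4}$ ($F{\left(w,n \right)} = - \frac{3}{2} + \frac{\left(- 10 w + w n\right) + w}{4} = - \frac{3}{2} + \frac{\left(- 10 w + n w\right) + w}{4} = - \frac{3}{2} + \frac{- 9 w + n w}{4} = - \frac{3}{2} + \left(- \frac{9 w}{4} + \frac{n w}{4}\right) = - \frac{3}{2} - \frac{9 w}{4} + \frac{n w}{4}$)
$F{\left(15,23 \right)} - -234 = \left(- \frac{3}{2} - \frac{135}{4} + \frac{1}{4} \cdot 23 \cdot 15\right) - -234 = \left(- \frac{3}{2} - \frac{135}{4} + \frac{345}{4}\right) + 234 = 51 + 234 = 285$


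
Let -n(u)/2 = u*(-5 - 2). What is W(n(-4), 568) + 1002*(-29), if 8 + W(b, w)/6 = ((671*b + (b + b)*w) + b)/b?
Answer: -18258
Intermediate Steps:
n(u) = 14*u (n(u) = -2*u*(-5 - 2) = -2*u*(-7) = -(-14)*u = 14*u)
W(b, w) = -48 + 6*(672*b + 2*b*w)/b (W(b, w) = -48 + 6*(((671*b + (b + b)*w) + b)/b) = -48 + 6*(((671*b + (2*b)*w) + b)/b) = -48 + 6*(((671*b + 2*b*w) + b)/b) = -48 + 6*((672*b + 2*b*w)/b) = -48 + 6*(672*b + 2*b*w)/b)
W(n(-4), 568) + 1002*(-29) = (3984 + 12*568) + 1002*(-29) = (3984 + 6816) - 29058 = 10800 - 29058 = -18258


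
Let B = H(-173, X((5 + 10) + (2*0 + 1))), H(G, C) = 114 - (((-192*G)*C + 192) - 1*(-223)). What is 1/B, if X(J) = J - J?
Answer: -1/301 ≈ -0.0033223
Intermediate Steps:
X(J) = 0
H(G, C) = -301 + 192*C*G (H(G, C) = 114 - ((-192*C*G + 192) + 223) = 114 - ((192 - 192*C*G) + 223) = 114 - (415 - 192*C*G) = 114 + (-415 + 192*C*G) = -301 + 192*C*G)
B = -301 (B = -301 + 192*0*(-173) = -301 + 0 = -301)
1/B = 1/(-301) = -1/301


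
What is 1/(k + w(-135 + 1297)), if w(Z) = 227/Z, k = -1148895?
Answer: -1162/1335015763 ≈ -8.7040e-7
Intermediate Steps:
1/(k + w(-135 + 1297)) = 1/(-1148895 + 227/(-135 + 1297)) = 1/(-1148895 + 227/1162) = 1/(-1335015763/1162) = -1162/1335015763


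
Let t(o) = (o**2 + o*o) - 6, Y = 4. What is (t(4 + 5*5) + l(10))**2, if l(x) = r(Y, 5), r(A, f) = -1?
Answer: 2805625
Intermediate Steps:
l(x) = -1
t(o) = -6 + 2*o**2 (t(o) = (o**2 + o**2) - 6 = 2*o**2 - 6 = -6 + 2*o**2)
(t(4 + 5*5) + l(10))**2 = ((-6 + 2*(4 + 5*5)**2) - 1)**2 = ((-6 + 2*(4 + 25)**2) - 1)**2 = ((-6 + 2*29**2) - 1)**2 = ((-6 + 2*841) - 1)**2 = ((-6 + 1682) - 1)**2 = (1676 - 1)**2 = 1675**2 = 2805625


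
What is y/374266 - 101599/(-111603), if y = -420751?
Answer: -8932022519/41769208398 ≈ -0.21384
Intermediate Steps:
y/374266 - 101599/(-111603) = -420751/374266 - 101599/(-111603) = -420751*1/374266 - 101599*(-1/111603) = -420751/374266 + 101599/111603 = -8932022519/41769208398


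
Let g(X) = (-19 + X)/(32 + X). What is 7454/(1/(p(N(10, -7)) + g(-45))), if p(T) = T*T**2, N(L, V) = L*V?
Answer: -33236908944/13 ≈ -2.5567e+9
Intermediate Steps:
g(X) = (-19 + X)/(32 + X)
p(T) = T**3
7454/(1/(p(N(10, -7)) + g(-45))) = 7454/(1/((10*(-7))**3 + (-19 - 45)/(32 - 45))) = 7454/(1/((-70)**3 - 64/(-13))) = 7454/(1/(-343000 - 1/13*(-64))) = 7454/(1/(-343000 + 64/13)) = 7454/(1/(-4458936/13)) = 7454/(-13/4458936) = 7454*(-4458936/13) = -33236908944/13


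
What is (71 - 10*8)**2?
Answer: 81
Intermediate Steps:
(71 - 10*8)**2 = (71 - 80)**2 = (-9)**2 = 81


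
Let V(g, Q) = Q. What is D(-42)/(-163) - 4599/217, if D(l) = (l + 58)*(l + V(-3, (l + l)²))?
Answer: -3586035/5053 ≈ -709.68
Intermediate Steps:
D(l) = (58 + l)*(l + 4*l²) (D(l) = (l + 58)*(l + (l + l)²) = (58 + l)*(l + (2*l)²) = (58 + l)*(l + 4*l²))
D(-42)/(-163) - 4599/217 = -42*(58 + 4*(-42)² + 233*(-42))/(-163) - 4599/217 = -42*(58 + 4*1764 - 9786)*(-1/163) - 4599*1/217 = -42*(58 + 7056 - 9786)*(-1/163) - 657/31 = -42*(-2672)*(-1/163) - 657/31 = 112224*(-1/163) - 657/31 = -112224/163 - 657/31 = -3586035/5053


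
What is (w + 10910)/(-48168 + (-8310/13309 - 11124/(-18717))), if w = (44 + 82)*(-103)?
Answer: 85858035934/1999812599643 ≈ 0.042933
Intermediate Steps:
w = -12978 (w = 126*(-103) = -12978)
(w + 10910)/(-48168 + (-8310/13309 - 11124/(-18717))) = (-12978 + 10910)/(-48168 + (-8310/13309 - 11124/(-18717))) = -2068/(-48168 + (-8310*1/13309 - 11124*(-1/18717))) = -2068/(-48168 + (-8310/13309 + 3708/6239)) = -2068/(-48168 - 2496318/83034851) = -2068/(-3999625199286/83034851) = -2068*(-83034851/3999625199286) = 85858035934/1999812599643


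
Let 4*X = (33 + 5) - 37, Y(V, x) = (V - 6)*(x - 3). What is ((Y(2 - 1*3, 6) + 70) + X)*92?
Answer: 4531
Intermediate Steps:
Y(V, x) = (-6 + V)*(-3 + x)
X = 1/4 (X = ((33 + 5) - 37)/4 = (38 - 37)/4 = (1/4)*1 = 1/4 ≈ 0.25000)
((Y(2 - 1*3, 6) + 70) + X)*92 = (((18 - 6*6 - 3*(2 - 1*3) + (2 - 1*3)*6) + 70) + 1/4)*92 = (((18 - 36 - 3*(2 - 3) + (2 - 3)*6) + 70) + 1/4)*92 = (((18 - 36 - 3*(-1) - 1*6) + 70) + 1/4)*92 = (((18 - 36 + 3 - 6) + 70) + 1/4)*92 = ((-21 + 70) + 1/4)*92 = (49 + 1/4)*92 = (197/4)*92 = 4531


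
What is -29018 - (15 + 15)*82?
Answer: -31478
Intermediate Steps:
-29018 - (15 + 15)*82 = -29018 - 30*82 = -29018 - 1*2460 = -29018 - 2460 = -31478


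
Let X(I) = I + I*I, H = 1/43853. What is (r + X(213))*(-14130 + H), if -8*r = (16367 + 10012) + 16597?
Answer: -24915840566690/43853 ≈ -5.6817e+8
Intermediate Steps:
H = 1/43853 ≈ 2.2803e-5
X(I) = I + I²
r = -5372 (r = -((16367 + 10012) + 16597)/8 = -(26379 + 16597)/8 = -⅛*42976 = -5372)
(r + X(213))*(-14130 + H) = (-5372 + 213*(1 + 213))*(-14130 + 1/43853) = (-5372 + 213*214)*(-619642889/43853) = (-5372 + 45582)*(-619642889/43853) = 40210*(-619642889/43853) = -24915840566690/43853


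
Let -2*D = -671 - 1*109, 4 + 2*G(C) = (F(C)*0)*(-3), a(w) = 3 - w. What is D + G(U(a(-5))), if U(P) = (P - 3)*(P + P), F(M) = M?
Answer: 388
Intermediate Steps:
U(P) = 2*P*(-3 + P) (U(P) = (-3 + P)*(2*P) = 2*P*(-3 + P))
G(C) = -2 (G(C) = -2 + ((C*0)*(-3))/2 = -2 + (0*(-3))/2 = -2 + (½)*0 = -2 + 0 = -2)
D = 390 (D = -(-671 - 1*109)/2 = -(-671 - 109)/2 = -½*(-780) = 390)
D + G(U(a(-5))) = 390 - 2 = 388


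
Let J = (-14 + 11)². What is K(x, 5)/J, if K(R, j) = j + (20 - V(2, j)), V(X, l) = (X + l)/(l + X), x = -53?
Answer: 8/3 ≈ 2.6667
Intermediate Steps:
J = 9 (J = (-3)² = 9)
V(X, l) = 1 (V(X, l) = (X + l)/(X + l) = 1)
K(R, j) = 19 + j (K(R, j) = j + (20 - 1*1) = j + (20 - 1) = j + 19 = 19 + j)
K(x, 5)/J = (19 + 5)/9 = 24*(⅑) = 8/3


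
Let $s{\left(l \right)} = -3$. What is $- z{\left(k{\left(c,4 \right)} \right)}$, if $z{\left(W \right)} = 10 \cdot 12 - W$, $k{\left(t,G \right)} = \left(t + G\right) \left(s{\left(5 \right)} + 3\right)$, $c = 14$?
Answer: $-120$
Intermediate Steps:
$k{\left(t,G \right)} = 0$ ($k{\left(t,G \right)} = \left(t + G\right) \left(-3 + 3\right) = \left(G + t\right) 0 = 0$)
$z{\left(W \right)} = 120 - W$
$- z{\left(k{\left(c,4 \right)} \right)} = - (120 - 0) = - (120 + 0) = \left(-1\right) 120 = -120$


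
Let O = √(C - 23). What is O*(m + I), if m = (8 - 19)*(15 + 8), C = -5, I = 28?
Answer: -450*I*√7 ≈ -1190.6*I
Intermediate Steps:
m = -253 (m = -11*23 = -253)
O = 2*I*√7 (O = √(-5 - 23) = √(-28) = 2*I*√7 ≈ 5.2915*I)
O*(m + I) = (2*I*√7)*(-253 + 28) = (2*I*√7)*(-225) = -450*I*√7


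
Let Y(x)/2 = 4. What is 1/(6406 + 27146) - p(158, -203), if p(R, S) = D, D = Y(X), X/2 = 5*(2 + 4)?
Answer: -268415/33552 ≈ -8.0000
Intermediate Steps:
X = 60 (X = 2*(5*(2 + 4)) = 2*(5*6) = 2*30 = 60)
Y(x) = 8 (Y(x) = 2*4 = 8)
D = 8
p(R, S) = 8
1/(6406 + 27146) - p(158, -203) = 1/(6406 + 27146) - 1*8 = 1/33552 - 8 = -268415/33552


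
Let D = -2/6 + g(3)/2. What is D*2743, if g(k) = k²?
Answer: 68575/6 ≈ 11429.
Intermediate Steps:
D = 25/6 (D = -2/6 + 3²/2 = -2*⅙ + 9*(½) = -⅓ + 9/2 = 25/6 ≈ 4.1667)
D*2743 = (25/6)*2743 = 68575/6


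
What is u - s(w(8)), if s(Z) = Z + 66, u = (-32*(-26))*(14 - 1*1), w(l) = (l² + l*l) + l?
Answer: 10614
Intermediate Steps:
w(l) = l + 2*l² (w(l) = (l² + l²) + l = 2*l² + l = l + 2*l²)
u = 10816 (u = 832*(14 - 1) = 832*13 = 10816)
s(Z) = 66 + Z
u - s(w(8)) = 10816 - (66 + 8*(1 + 2*8)) = 10816 - (66 + 8*(1 + 16)) = 10816 - (66 + 8*17) = 10816 - (66 + 136) = 10816 - 1*202 = 10816 - 202 = 10614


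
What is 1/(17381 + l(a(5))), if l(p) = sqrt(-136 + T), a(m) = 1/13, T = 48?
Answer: 17381/302099249 - 2*I*sqrt(22)/302099249 ≈ 5.7534e-5 - 3.1052e-8*I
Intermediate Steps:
a(m) = 1/13
l(p) = 2*I*sqrt(22) (l(p) = sqrt(-136 + 48) = sqrt(-88) = 2*I*sqrt(22))
1/(17381 + l(a(5))) = 1/(17381 + 2*I*sqrt(22))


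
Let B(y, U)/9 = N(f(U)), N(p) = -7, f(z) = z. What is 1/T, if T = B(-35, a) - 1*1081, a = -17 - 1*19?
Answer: -1/1144 ≈ -0.00087413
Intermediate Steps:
a = -36 (a = -17 - 19 = -36)
B(y, U) = -63 (B(y, U) = 9*(-7) = -63)
T = -1144 (T = -63 - 1*1081 = -63 - 1081 = -1144)
1/T = 1/(-1144) = -1/1144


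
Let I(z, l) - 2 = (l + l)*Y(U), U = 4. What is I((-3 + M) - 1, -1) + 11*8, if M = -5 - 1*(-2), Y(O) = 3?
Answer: 84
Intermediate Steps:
M = -3 (M = -5 + 2 = -3)
I(z, l) = 2 + 6*l (I(z, l) = 2 + (l + l)*3 = 2 + (2*l)*3 = 2 + 6*l)
I((-3 + M) - 1, -1) + 11*8 = (2 + 6*(-1)) + 11*8 = (2 - 6) + 88 = -4 + 88 = 84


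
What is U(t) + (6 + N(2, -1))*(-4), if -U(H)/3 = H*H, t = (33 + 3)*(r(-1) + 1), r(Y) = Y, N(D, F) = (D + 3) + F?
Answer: -40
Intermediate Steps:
N(D, F) = 3 + D + F (N(D, F) = (3 + D) + F = 3 + D + F)
t = 0 (t = (33 + 3)*(-1 + 1) = 36*0 = 0)
U(H) = -3*H² (U(H) = -3*H*H = -3*H²)
U(t) + (6 + N(2, -1))*(-4) = -3*0² + (6 + (3 + 2 - 1))*(-4) = -3*0 + (6 + 4)*(-4) = 0 + 10*(-4) = 0 - 40 = -40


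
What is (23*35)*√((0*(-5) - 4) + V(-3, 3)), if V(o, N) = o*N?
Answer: 805*I*√13 ≈ 2902.5*I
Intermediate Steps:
V(o, N) = N*o
(23*35)*√((0*(-5) - 4) + V(-3, 3)) = (23*35)*√((0*(-5) - 4) + 3*(-3)) = 805*√((0 - 4) - 9) = 805*√(-4 - 9) = 805*√(-13) = 805*(I*√13) = 805*I*√13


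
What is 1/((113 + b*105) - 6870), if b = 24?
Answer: -1/4237 ≈ -0.00023602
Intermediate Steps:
1/((113 + b*105) - 6870) = 1/((113 + 24*105) - 6870) = 1/((113 + 2520) - 6870) = 1/(2633 - 6870) = 1/(-4237) = -1/4237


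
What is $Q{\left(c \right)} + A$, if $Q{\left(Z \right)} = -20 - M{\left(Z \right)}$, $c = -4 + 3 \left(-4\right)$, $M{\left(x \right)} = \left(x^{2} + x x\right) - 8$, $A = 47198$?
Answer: $46674$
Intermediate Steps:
$M{\left(x \right)} = -8 + 2 x^{2}$ ($M{\left(x \right)} = \left(x^{2} + x^{2}\right) - 8 = 2 x^{2} - 8 = -8 + 2 x^{2}$)
$c = -16$ ($c = -4 - 12 = -16$)
$Q{\left(Z \right)} = -12 - 2 Z^{2}$ ($Q{\left(Z \right)} = -20 - \left(-8 + 2 Z^{2}\right) = -12 - 2 Z^{2}$)
$Q{\left(c \right)} + A = \left(-12 - 2 \left(-16\right)^{2}\right) + 47198 = \left(-12 - 512\right) + 47198 = -524 + 47198 = 46674$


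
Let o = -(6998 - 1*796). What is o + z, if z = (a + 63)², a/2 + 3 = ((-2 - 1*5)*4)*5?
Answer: 43527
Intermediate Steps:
a = -286 (a = -6 + 2*(((-2 - 1*5)*4)*5) = -6 + 2*(((-2 - 5)*4)*5) = -6 + 2*(-7*4*5) = -6 + 2*(-28*5) = -6 + 2*(-140) = -6 - 280 = -286)
z = 49729 (z = (-286 + 63)² = (-223)² = 49729)
o = -6202 (o = -(6998 - 796) = -1*6202 = -6202)
o + z = -6202 + 49729 = 43527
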